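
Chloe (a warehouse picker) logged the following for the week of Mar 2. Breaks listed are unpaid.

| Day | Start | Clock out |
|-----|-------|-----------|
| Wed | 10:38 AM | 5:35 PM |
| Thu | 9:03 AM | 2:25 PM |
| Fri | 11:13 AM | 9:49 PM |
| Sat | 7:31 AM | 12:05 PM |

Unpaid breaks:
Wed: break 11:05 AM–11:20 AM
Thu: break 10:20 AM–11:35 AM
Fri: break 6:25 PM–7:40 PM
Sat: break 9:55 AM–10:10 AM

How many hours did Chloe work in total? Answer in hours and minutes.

24 h 29 min

Wed: 10:38 AM–5:35 PM = 6 h 57 min; less 15 min break → 6 h 42 min
Thu: 9:03 AM–2:25 PM = 5 h 22 min; less 75 min break → 4 h 7 min
Fri: 11:13 AM–9:49 PM = 10 h 36 min; less 75 min break → 9 h 21 min
Sat: 7:31 AM–12:05 PM = 4 h 34 min; less 15 min break → 4 h 19 min
Total: 6 h 42 min + 4 h 7 min + 9 h 21 min + 4 h 19 min = 24 h 29 min.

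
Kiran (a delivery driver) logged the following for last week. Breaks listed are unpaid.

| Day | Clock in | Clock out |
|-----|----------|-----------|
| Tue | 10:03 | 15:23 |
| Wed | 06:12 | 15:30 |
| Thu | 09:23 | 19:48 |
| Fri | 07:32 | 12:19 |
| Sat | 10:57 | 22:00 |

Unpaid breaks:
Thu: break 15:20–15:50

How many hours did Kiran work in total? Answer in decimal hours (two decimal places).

40.38 hours

Tue: 10:03–15:23 = 5 h 20 min
Wed: 06:12–15:30 = 9 h 18 min
Thu: 09:23–19:48 = 10 h 25 min; less 30 min break → 9 h 55 min
Fri: 07:32–12:19 = 4 h 47 min
Sat: 10:57–22:00 = 11 h 3 min
Total: 5 h 20 min + 9 h 18 min + 9 h 55 min + 4 h 47 min + 11 h 3 min = 40 h 23 min.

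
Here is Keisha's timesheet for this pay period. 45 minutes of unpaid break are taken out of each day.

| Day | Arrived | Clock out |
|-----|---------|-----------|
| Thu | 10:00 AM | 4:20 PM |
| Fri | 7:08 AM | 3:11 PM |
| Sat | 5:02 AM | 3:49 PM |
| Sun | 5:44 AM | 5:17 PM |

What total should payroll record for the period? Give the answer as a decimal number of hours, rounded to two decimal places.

Thu: 10:00 AM–4:20 PM = 6 h 20 min; less 45 min break → 5 h 35 min
Fri: 7:08 AM–3:11 PM = 8 h 3 min; less 45 min break → 7 h 18 min
Sat: 5:02 AM–3:49 PM = 10 h 47 min; less 45 min break → 10 h 2 min
Sun: 5:44 AM–5:17 PM = 11 h 33 min; less 45 min break → 10 h 48 min
Total: 5 h 35 min + 7 h 18 min + 10 h 2 min + 10 h 48 min = 33 h 43 min.

33.72 hours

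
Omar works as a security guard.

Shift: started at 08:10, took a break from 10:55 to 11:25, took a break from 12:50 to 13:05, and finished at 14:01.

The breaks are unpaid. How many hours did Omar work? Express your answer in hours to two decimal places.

5.10 hours

Shift: 08:10–14:01 = 5 h 51 min; less 45 min break → 5 h 6 min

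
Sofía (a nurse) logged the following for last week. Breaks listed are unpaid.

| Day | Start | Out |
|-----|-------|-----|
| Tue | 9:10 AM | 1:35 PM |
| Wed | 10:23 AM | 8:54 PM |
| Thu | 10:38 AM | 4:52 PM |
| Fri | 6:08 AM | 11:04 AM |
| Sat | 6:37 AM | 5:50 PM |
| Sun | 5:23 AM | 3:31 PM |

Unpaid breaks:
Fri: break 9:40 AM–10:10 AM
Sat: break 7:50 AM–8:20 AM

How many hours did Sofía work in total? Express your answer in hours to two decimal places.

46.45 hours

Tue: 9:10 AM–1:35 PM = 4 h 25 min
Wed: 10:23 AM–8:54 PM = 10 h 31 min
Thu: 10:38 AM–4:52 PM = 6 h 14 min
Fri: 6:08 AM–11:04 AM = 4 h 56 min; less 30 min break → 4 h 26 min
Sat: 6:37 AM–5:50 PM = 11 h 13 min; less 30 min break → 10 h 43 min
Sun: 5:23 AM–3:31 PM = 10 h 8 min
Total: 4 h 25 min + 10 h 31 min + 6 h 14 min + 4 h 26 min + 10 h 43 min + 10 h 8 min = 46 h 27 min.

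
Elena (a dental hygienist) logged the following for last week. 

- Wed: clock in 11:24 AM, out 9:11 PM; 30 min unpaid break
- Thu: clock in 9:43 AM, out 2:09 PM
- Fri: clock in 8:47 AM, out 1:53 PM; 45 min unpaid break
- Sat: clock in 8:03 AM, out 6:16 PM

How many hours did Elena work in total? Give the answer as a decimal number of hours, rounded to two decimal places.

Wed: 11:24 AM–9:11 PM = 9 h 47 min; less 30 min break → 9 h 17 min
Thu: 9:43 AM–2:09 PM = 4 h 26 min
Fri: 8:47 AM–1:53 PM = 5 h 6 min; less 45 min break → 4 h 21 min
Sat: 8:03 AM–6:16 PM = 10 h 13 min
Total: 9 h 17 min + 4 h 26 min + 4 h 21 min + 10 h 13 min = 28 h 17 min.

28.28 hours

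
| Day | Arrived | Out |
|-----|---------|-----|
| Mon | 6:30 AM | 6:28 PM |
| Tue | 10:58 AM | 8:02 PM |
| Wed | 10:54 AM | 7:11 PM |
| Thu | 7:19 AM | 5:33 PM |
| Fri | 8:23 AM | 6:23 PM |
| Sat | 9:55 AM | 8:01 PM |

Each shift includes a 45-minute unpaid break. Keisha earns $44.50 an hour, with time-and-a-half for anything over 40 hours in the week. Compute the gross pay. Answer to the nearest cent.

Mon: 6:30 AM–6:28 PM = 11 h 58 min; less 45 min break → 11 h 13 min
Tue: 10:58 AM–8:02 PM = 9 h 4 min; less 45 min break → 8 h 19 min
Wed: 10:54 AM–7:11 PM = 8 h 17 min; less 45 min break → 7 h 32 min
Thu: 7:19 AM–5:33 PM = 10 h 14 min; less 45 min break → 9 h 29 min
Fri: 8:23 AM–6:23 PM = 10 h 0 min; less 45 min break → 9 h 15 min
Sat: 9:55 AM–8:01 PM = 10 h 6 min; less 45 min break → 9 h 21 min
Total worked: 55 h 9 min = 3309 min.
Regular 40 h 0 min = 2400 min at $44.50/h; overtime 15 h 9 min = 909 min at $66.75/h.
Pay = (2400 × $44.50 + 909 × $66.75) ÷ 60 = $2791.26.

$2791.26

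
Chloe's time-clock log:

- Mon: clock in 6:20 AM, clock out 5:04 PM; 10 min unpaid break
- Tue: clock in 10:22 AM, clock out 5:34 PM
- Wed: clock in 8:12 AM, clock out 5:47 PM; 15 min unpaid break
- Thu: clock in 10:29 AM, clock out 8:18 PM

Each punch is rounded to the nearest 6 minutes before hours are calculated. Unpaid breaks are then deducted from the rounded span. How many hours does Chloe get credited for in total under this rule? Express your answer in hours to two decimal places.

Mon: in 6:20 AM→6:18 AM, out 5:04 PM→5:06 PM; 10 h 48 min − 10 min = 10 h 38 min
Tue: in 10:22 AM→10:24 AM, out 5:34 PM→5:36 PM; 7 h 12 min
Wed: in 8:12 AM→8:12 AM, out 5:47 PM→5:48 PM; 9 h 36 min − 15 min = 9 h 21 min
Thu: in 10:29 AM→10:30 AM, out 8:18 PM→8:18 PM; 9 h 48 min
Total credited: 36 h 59 min.

36.98 hours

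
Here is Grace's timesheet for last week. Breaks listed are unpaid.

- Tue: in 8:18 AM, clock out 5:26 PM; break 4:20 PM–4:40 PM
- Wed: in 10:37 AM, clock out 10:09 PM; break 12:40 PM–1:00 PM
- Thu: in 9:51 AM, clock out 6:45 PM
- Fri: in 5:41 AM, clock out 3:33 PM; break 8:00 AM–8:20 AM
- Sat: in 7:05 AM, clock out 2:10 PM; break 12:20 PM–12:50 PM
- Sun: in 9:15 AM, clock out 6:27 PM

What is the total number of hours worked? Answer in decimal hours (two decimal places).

54.22 hours

Tue: 8:18 AM–5:26 PM = 9 h 8 min; less 20 min break → 8 h 48 min
Wed: 10:37 AM–10:09 PM = 11 h 32 min; less 20 min break → 11 h 12 min
Thu: 9:51 AM–6:45 PM = 8 h 54 min
Fri: 5:41 AM–3:33 PM = 9 h 52 min; less 20 min break → 9 h 32 min
Sat: 7:05 AM–2:10 PM = 7 h 5 min; less 30 min break → 6 h 35 min
Sun: 9:15 AM–6:27 PM = 9 h 12 min
Total: 8 h 48 min + 11 h 12 min + 8 h 54 min + 9 h 32 min + 6 h 35 min + 9 h 12 min = 54 h 13 min.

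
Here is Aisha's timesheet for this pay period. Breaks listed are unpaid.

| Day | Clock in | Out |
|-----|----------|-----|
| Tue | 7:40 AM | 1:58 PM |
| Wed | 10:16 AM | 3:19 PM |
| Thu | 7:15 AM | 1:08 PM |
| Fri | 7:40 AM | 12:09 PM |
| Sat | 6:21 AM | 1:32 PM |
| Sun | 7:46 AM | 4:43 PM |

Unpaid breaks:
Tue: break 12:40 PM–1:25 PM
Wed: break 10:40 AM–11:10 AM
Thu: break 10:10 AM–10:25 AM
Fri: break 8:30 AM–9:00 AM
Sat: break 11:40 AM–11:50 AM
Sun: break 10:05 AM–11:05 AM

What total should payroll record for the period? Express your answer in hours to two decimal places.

34.68 hours

Tue: 7:40 AM–1:58 PM = 6 h 18 min; less 45 min break → 5 h 33 min
Wed: 10:16 AM–3:19 PM = 5 h 3 min; less 30 min break → 4 h 33 min
Thu: 7:15 AM–1:08 PM = 5 h 53 min; less 15 min break → 5 h 38 min
Fri: 7:40 AM–12:09 PM = 4 h 29 min; less 30 min break → 3 h 59 min
Sat: 6:21 AM–1:32 PM = 7 h 11 min; less 10 min break → 7 h 1 min
Sun: 7:46 AM–4:43 PM = 8 h 57 min; less 60 min break → 7 h 57 min
Total: 5 h 33 min + 4 h 33 min + 5 h 38 min + 3 h 59 min + 7 h 1 min + 7 h 57 min = 34 h 41 min.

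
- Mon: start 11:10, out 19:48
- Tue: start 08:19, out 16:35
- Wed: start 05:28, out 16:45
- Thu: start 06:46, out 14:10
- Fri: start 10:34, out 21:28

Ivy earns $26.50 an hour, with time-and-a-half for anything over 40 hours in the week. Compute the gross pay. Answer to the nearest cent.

$1317.71

Mon: 11:10–19:48 = 8 h 38 min
Tue: 08:19–16:35 = 8 h 16 min
Wed: 05:28–16:45 = 11 h 17 min
Thu: 06:46–14:10 = 7 h 24 min
Fri: 10:34–21:28 = 10 h 54 min
Total worked: 46 h 29 min = 2789 min.
Regular 40 h 0 min = 2400 min at $26.50/h; overtime 6 h 29 min = 389 min at $39.75/h.
Pay = (2400 × $26.50 + 389 × $39.75) ÷ 60 = $1317.71.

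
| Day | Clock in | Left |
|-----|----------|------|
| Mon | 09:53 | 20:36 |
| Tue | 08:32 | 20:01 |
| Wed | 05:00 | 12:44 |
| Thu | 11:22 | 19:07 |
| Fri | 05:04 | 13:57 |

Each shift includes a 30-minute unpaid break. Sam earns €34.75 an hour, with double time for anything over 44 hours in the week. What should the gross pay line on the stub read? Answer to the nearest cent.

€1533.63

Mon: 09:53–20:36 = 10 h 43 min; less 30 min break → 10 h 13 min
Tue: 08:32–20:01 = 11 h 29 min; less 30 min break → 10 h 59 min
Wed: 05:00–12:44 = 7 h 44 min; less 30 min break → 7 h 14 min
Thu: 11:22–19:07 = 7 h 45 min; less 30 min break → 7 h 15 min
Fri: 05:04–13:57 = 8 h 53 min; less 30 min break → 8 h 23 min
Total worked: 44 h 4 min = 2644 min.
Regular 44 h 0 min = 2640 min at €34.75/h; overtime 0 h 4 min = 4 min at €69.50/h.
Pay = (2640 × €34.75 + 4 × €69.50) ÷ 60 = €1533.63.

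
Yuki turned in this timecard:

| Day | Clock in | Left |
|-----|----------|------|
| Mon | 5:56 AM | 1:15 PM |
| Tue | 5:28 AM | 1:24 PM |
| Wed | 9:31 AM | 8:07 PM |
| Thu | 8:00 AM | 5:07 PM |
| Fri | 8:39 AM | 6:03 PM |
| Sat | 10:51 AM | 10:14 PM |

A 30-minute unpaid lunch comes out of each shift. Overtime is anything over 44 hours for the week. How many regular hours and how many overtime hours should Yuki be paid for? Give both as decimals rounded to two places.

Mon: 5:56 AM–1:15 PM = 7 h 19 min; less 30 min break → 6 h 49 min
Tue: 5:28 AM–1:24 PM = 7 h 56 min; less 30 min break → 7 h 26 min
Wed: 9:31 AM–8:07 PM = 10 h 36 min; less 30 min break → 10 h 6 min
Thu: 8:00 AM–5:07 PM = 9 h 7 min; less 30 min break → 8 h 37 min
Fri: 8:39 AM–6:03 PM = 9 h 24 min; less 30 min break → 8 h 54 min
Sat: 10:51 AM–10:14 PM = 11 h 23 min; less 30 min break → 10 h 53 min
Total worked: 52 h 45 min = 52.75 h.
Threshold 44 h → overtime 8 h 45 min, regular 44 h 0 min.

Regular 44.00 hours, overtime 8.75 hours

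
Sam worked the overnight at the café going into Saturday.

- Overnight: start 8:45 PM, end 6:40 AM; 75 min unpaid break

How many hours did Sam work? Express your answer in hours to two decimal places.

Overnight: 8:45 PM → midnight = 3 h 15 min; midnight → 6:40 AM = 6 h 40 min; span 9 h 55 min; less 75 min break → 8 h 40 min

8.67 hours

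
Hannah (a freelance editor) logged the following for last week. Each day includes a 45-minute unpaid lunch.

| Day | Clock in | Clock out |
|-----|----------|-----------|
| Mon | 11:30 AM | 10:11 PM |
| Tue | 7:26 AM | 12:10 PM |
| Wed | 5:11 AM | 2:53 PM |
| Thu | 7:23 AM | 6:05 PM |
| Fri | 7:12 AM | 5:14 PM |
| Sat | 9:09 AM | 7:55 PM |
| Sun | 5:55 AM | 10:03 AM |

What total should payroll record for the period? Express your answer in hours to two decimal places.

Mon: 11:30 AM–10:11 PM = 10 h 41 min; less 45 min break → 9 h 56 min
Tue: 7:26 AM–12:10 PM = 4 h 44 min; less 45 min break → 3 h 59 min
Wed: 5:11 AM–2:53 PM = 9 h 42 min; less 45 min break → 8 h 57 min
Thu: 7:23 AM–6:05 PM = 10 h 42 min; less 45 min break → 9 h 57 min
Fri: 7:12 AM–5:14 PM = 10 h 2 min; less 45 min break → 9 h 17 min
Sat: 9:09 AM–7:55 PM = 10 h 46 min; less 45 min break → 10 h 1 min
Sun: 5:55 AM–10:03 AM = 4 h 8 min; less 45 min break → 3 h 23 min
Total: 9 h 56 min + 3 h 59 min + 8 h 57 min + 9 h 57 min + 9 h 17 min + 10 h 1 min + 3 h 23 min = 55 h 30 min.

55.50 hours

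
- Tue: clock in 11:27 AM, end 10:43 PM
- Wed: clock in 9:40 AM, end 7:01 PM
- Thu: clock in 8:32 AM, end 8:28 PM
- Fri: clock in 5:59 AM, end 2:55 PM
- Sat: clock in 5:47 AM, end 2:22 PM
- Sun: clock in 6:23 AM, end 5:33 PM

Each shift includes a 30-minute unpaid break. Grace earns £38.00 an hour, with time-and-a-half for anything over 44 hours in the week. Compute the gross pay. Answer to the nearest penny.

£2483.30

Tue: 11:27 AM–10:43 PM = 11 h 16 min; less 30 min break → 10 h 46 min
Wed: 9:40 AM–7:01 PM = 9 h 21 min; less 30 min break → 8 h 51 min
Thu: 8:32 AM–8:28 PM = 11 h 56 min; less 30 min break → 11 h 26 min
Fri: 5:59 AM–2:55 PM = 8 h 56 min; less 30 min break → 8 h 26 min
Sat: 5:47 AM–2:22 PM = 8 h 35 min; less 30 min break → 8 h 5 min
Sun: 6:23 AM–5:33 PM = 11 h 10 min; less 30 min break → 10 h 40 min
Total worked: 58 h 14 min = 3494 min.
Regular 44 h 0 min = 2640 min at £38.00/h; overtime 14 h 14 min = 854 min at £57.00/h.
Pay = (2640 × £38.00 + 854 × £57.00) ÷ 60 = £2483.30.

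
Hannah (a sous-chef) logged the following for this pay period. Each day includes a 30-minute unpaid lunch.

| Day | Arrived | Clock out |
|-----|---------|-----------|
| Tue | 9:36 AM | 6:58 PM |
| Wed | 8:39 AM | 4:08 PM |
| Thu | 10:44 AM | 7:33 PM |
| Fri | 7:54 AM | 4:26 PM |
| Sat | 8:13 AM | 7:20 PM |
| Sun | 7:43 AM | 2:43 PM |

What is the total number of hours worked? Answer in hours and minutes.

49 h 19 min

Tue: 9:36 AM–6:58 PM = 9 h 22 min; less 30 min break → 8 h 52 min
Wed: 8:39 AM–4:08 PM = 7 h 29 min; less 30 min break → 6 h 59 min
Thu: 10:44 AM–7:33 PM = 8 h 49 min; less 30 min break → 8 h 19 min
Fri: 7:54 AM–4:26 PM = 8 h 32 min; less 30 min break → 8 h 2 min
Sat: 8:13 AM–7:20 PM = 11 h 7 min; less 30 min break → 10 h 37 min
Sun: 7:43 AM–2:43 PM = 7 h 0 min; less 30 min break → 6 h 30 min
Total: 8 h 52 min + 6 h 59 min + 8 h 19 min + 8 h 2 min + 10 h 37 min + 6 h 30 min = 49 h 19 min.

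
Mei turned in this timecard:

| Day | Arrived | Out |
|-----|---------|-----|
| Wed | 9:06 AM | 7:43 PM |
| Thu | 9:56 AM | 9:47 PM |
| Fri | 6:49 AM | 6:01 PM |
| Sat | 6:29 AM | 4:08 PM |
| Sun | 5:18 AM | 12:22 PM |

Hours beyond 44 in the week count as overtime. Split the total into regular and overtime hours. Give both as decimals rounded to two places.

Regular 44.00 hours, overtime 6.38 hours

Wed: 9:06 AM–7:43 PM = 10 h 37 min
Thu: 9:56 AM–9:47 PM = 11 h 51 min
Fri: 6:49 AM–6:01 PM = 11 h 12 min
Sat: 6:29 AM–4:08 PM = 9 h 39 min
Sun: 5:18 AM–12:22 PM = 7 h 4 min
Total worked: 50 h 23 min = 50.38 h.
Threshold 44 h → overtime 6 h 23 min, regular 44 h 0 min.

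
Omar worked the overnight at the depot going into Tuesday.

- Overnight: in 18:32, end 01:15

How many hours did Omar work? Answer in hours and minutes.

Overnight: 18:32 → midnight = 5 h 28 min; midnight → 01:15 = 1 h 15 min; span 6 h 43 min

6 h 43 min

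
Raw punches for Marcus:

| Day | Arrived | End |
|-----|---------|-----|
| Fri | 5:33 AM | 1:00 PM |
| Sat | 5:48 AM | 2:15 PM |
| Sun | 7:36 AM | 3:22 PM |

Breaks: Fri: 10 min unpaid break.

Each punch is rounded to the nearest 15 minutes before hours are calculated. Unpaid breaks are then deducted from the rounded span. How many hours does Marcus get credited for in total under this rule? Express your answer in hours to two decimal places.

23.58 hours

Fri: in 5:33 AM→5:30 AM, out 1:00 PM→1:00 PM; 7 h 30 min − 10 min = 7 h 20 min
Sat: in 5:48 AM→5:45 AM, out 2:15 PM→2:15 PM; 8 h 30 min
Sun: in 7:36 AM→7:30 AM, out 3:22 PM→3:15 PM; 7 h 45 min
Total credited: 23 h 35 min.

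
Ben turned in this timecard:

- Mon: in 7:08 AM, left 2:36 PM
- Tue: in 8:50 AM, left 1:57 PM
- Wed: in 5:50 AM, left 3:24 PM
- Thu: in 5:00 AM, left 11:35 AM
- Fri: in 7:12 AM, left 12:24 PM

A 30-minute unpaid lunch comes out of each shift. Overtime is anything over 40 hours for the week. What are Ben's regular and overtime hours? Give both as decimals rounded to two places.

Mon: 7:08 AM–2:36 PM = 7 h 28 min; less 30 min break → 6 h 58 min
Tue: 8:50 AM–1:57 PM = 5 h 7 min; less 30 min break → 4 h 37 min
Wed: 5:50 AM–3:24 PM = 9 h 34 min; less 30 min break → 9 h 4 min
Thu: 5:00 AM–11:35 AM = 6 h 35 min; less 30 min break → 6 h 5 min
Fri: 7:12 AM–12:24 PM = 5 h 12 min; less 30 min break → 4 h 42 min
Total worked: 31 h 26 min = 31.43 h.
Threshold 40 h → overtime 0 h 0 min, regular 31 h 26 min.

Regular 31.43 hours, overtime 0.00 hours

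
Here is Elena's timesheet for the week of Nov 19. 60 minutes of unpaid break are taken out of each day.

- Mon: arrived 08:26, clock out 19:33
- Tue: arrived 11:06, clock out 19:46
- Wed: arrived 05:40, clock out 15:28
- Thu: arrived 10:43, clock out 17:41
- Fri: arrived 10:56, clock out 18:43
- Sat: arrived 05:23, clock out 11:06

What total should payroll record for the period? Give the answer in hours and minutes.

Mon: 08:26–19:33 = 11 h 7 min; less 60 min break → 10 h 7 min
Tue: 11:06–19:46 = 8 h 40 min; less 60 min break → 7 h 40 min
Wed: 05:40–15:28 = 9 h 48 min; less 60 min break → 8 h 48 min
Thu: 10:43–17:41 = 6 h 58 min; less 60 min break → 5 h 58 min
Fri: 10:56–18:43 = 7 h 47 min; less 60 min break → 6 h 47 min
Sat: 05:23–11:06 = 5 h 43 min; less 60 min break → 4 h 43 min
Total: 10 h 7 min + 7 h 40 min + 8 h 48 min + 5 h 58 min + 6 h 47 min + 4 h 43 min = 44 h 3 min.

44 h 3 min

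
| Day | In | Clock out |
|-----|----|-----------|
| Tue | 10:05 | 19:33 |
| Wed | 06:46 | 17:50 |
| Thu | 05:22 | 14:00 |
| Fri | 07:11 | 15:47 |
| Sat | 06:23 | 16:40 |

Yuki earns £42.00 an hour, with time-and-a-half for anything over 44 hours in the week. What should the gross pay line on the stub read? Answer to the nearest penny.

£2103.15

Tue: 10:05–19:33 = 9 h 28 min
Wed: 06:46–17:50 = 11 h 4 min
Thu: 05:22–14:00 = 8 h 38 min
Fri: 07:11–15:47 = 8 h 36 min
Sat: 06:23–16:40 = 10 h 17 min
Total worked: 48 h 3 min = 2883 min.
Regular 44 h 0 min = 2640 min at £42.00/h; overtime 4 h 3 min = 243 min at £63.00/h.
Pay = (2640 × £42.00 + 243 × £63.00) ÷ 60 = £2103.15.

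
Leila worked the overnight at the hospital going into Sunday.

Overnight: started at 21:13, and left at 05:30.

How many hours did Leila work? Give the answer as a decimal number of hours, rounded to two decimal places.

Overnight: 21:13 → midnight = 2 h 47 min; midnight → 05:30 = 5 h 30 min; span 8 h 17 min

8.28 hours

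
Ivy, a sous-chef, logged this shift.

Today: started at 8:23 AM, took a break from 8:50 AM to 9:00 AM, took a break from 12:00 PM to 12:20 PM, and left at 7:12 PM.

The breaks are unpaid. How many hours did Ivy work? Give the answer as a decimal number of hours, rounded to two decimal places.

Today: 8:23 AM–7:12 PM = 10 h 49 min; less 30 min break → 10 h 19 min

10.32 hours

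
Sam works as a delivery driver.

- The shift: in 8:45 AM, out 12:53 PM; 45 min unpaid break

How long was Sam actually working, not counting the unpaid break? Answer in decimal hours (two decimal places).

3.38 hours

The shift: 8:45 AM–12:53 PM = 4 h 8 min; less 45 min break → 3 h 23 min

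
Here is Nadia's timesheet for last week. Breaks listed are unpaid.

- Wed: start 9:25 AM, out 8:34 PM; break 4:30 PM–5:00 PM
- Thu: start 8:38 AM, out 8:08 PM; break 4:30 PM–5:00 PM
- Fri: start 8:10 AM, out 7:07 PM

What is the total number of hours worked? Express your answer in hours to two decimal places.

Wed: 9:25 AM–8:34 PM = 11 h 9 min; less 30 min break → 10 h 39 min
Thu: 8:38 AM–8:08 PM = 11 h 30 min; less 30 min break → 11 h 0 min
Fri: 8:10 AM–7:07 PM = 10 h 57 min
Total: 10 h 39 min + 11 h 0 min + 10 h 57 min = 32 h 36 min.

32.60 hours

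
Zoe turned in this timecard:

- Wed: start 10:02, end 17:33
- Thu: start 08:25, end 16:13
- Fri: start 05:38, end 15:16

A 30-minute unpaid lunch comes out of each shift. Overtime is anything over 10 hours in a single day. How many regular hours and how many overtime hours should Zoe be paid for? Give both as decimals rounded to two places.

Regular 23.45 hours, overtime 0.00 hours

Wed: 10:02–17:33 = 7 h 31 min; less 30 min break → 7 h 1 min
Thu: 08:25–16:13 = 7 h 48 min; less 30 min break → 7 h 18 min
Fri: 05:38–15:16 = 9 h 38 min; less 30 min break → 9 h 8 min
Wed reg 7 h 1 min / OT 0 h 0 min; Thu reg 7 h 18 min / OT 0 h 0 min; Fri reg 9 h 8 min / OT 0 h 0 min.
Totals: regular 23 h 27 min, overtime 0 h 0 min.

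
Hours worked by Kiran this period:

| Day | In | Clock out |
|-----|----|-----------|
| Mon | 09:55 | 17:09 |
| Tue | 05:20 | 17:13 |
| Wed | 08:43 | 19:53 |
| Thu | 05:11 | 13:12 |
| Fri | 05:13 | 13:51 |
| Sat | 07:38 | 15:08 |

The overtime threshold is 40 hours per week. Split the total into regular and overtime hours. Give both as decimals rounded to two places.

Mon: 09:55–17:09 = 7 h 14 min
Tue: 05:20–17:13 = 11 h 53 min
Wed: 08:43–19:53 = 11 h 10 min
Thu: 05:11–13:12 = 8 h 1 min
Fri: 05:13–13:51 = 8 h 38 min
Sat: 07:38–15:08 = 7 h 30 min
Total worked: 54 h 26 min = 54.43 h.
Threshold 40 h → overtime 14 h 26 min, regular 40 h 0 min.

Regular 40.00 hours, overtime 14.43 hours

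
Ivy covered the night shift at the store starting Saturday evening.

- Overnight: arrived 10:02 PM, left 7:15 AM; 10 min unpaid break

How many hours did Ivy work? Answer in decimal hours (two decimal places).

9.05 hours

Overnight: 10:02 PM → midnight = 1 h 58 min; midnight → 7:15 AM = 7 h 15 min; span 9 h 13 min; less 10 min break → 9 h 3 min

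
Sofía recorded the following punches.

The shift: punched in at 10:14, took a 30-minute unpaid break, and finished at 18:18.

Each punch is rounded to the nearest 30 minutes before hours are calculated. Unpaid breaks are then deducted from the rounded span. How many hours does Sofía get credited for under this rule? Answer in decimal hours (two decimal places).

The shift: in 10:14→10:00, out 18:18→18:30; 8 h 30 min − 30 min = 8 h 0 min

8.00 hours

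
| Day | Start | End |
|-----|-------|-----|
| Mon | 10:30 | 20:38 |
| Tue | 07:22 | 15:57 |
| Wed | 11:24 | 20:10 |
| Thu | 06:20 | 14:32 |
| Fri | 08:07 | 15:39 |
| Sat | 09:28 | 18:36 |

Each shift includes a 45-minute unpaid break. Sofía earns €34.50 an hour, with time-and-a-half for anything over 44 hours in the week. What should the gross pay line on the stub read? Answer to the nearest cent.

Mon: 10:30–20:38 = 10 h 8 min; less 45 min break → 9 h 23 min
Tue: 07:22–15:57 = 8 h 35 min; less 45 min break → 7 h 50 min
Wed: 11:24–20:10 = 8 h 46 min; less 45 min break → 8 h 1 min
Thu: 06:20–14:32 = 8 h 12 min; less 45 min break → 7 h 27 min
Fri: 08:07–15:39 = 7 h 32 min; less 45 min break → 6 h 47 min
Sat: 09:28–18:36 = 9 h 8 min; less 45 min break → 8 h 23 min
Total worked: 47 h 51 min = 2871 min.
Regular 44 h 0 min = 2640 min at €34.50/h; overtime 3 h 51 min = 231 min at €51.75/h.
Pay = (2640 × €34.50 + 231 × €51.75) ÷ 60 = €1717.24.

€1717.24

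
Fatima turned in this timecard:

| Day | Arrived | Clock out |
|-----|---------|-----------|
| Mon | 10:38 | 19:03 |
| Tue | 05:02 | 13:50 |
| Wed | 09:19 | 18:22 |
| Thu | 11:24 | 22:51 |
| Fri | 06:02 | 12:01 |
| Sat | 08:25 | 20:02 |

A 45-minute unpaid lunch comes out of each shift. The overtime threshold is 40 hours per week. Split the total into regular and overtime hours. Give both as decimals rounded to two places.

Regular 40.00 hours, overtime 10.82 hours

Mon: 10:38–19:03 = 8 h 25 min; less 45 min break → 7 h 40 min
Tue: 05:02–13:50 = 8 h 48 min; less 45 min break → 8 h 3 min
Wed: 09:19–18:22 = 9 h 3 min; less 45 min break → 8 h 18 min
Thu: 11:24–22:51 = 11 h 27 min; less 45 min break → 10 h 42 min
Fri: 06:02–12:01 = 5 h 59 min; less 45 min break → 5 h 14 min
Sat: 08:25–20:02 = 11 h 37 min; less 45 min break → 10 h 52 min
Total worked: 50 h 49 min = 50.82 h.
Threshold 40 h → overtime 10 h 49 min, regular 40 h 0 min.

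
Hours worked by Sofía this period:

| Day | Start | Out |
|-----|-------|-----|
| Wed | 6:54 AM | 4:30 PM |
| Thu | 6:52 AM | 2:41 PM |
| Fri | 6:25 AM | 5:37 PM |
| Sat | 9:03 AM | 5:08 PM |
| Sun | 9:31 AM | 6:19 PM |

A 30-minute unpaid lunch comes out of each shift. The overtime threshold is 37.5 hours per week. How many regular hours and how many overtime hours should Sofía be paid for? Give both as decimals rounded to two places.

Wed: 6:54 AM–4:30 PM = 9 h 36 min; less 30 min break → 9 h 6 min
Thu: 6:52 AM–2:41 PM = 7 h 49 min; less 30 min break → 7 h 19 min
Fri: 6:25 AM–5:37 PM = 11 h 12 min; less 30 min break → 10 h 42 min
Sat: 9:03 AM–5:08 PM = 8 h 5 min; less 30 min break → 7 h 35 min
Sun: 9:31 AM–6:19 PM = 8 h 48 min; less 30 min break → 8 h 18 min
Total worked: 43 h 0 min = 43.00 h.
Threshold 37.5 h → overtime 5 h 30 min, regular 37 h 30 min.

Regular 37.50 hours, overtime 5.50 hours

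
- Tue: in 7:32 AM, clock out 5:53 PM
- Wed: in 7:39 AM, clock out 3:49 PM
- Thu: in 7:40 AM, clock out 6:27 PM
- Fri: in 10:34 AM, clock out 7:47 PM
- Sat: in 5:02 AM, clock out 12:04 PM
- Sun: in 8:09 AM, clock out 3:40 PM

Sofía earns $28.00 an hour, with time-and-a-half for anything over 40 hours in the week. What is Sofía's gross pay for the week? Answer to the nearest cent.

Tue: 7:32 AM–5:53 PM = 10 h 21 min
Wed: 7:39 AM–3:49 PM = 8 h 10 min
Thu: 7:40 AM–6:27 PM = 10 h 47 min
Fri: 10:34 AM–7:47 PM = 9 h 13 min
Sat: 5:02 AM–12:04 PM = 7 h 2 min
Sun: 8:09 AM–3:40 PM = 7 h 31 min
Total worked: 53 h 4 min = 3184 min.
Regular 40 h 0 min = 2400 min at $28.00/h; overtime 13 h 4 min = 784 min at $42.00/h.
Pay = (2400 × $28.00 + 784 × $42.00) ÷ 60 = $1668.80.

$1668.80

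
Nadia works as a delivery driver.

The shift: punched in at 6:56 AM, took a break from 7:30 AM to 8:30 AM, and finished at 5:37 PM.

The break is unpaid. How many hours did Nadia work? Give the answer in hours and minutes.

9 h 41 min

The shift: 6:56 AM–5:37 PM = 10 h 41 min; less 60 min break → 9 h 41 min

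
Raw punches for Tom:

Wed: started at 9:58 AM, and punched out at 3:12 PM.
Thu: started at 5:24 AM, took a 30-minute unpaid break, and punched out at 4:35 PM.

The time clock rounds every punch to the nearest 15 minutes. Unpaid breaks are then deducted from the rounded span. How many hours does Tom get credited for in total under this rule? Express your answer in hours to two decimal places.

15.75 hours

Wed: in 9:58 AM→10:00 AM, out 3:12 PM→3:15 PM; 5 h 15 min
Thu: in 5:24 AM→5:30 AM, out 4:35 PM→4:30 PM; 11 h 0 min − 30 min = 10 h 30 min
Total credited: 15 h 45 min.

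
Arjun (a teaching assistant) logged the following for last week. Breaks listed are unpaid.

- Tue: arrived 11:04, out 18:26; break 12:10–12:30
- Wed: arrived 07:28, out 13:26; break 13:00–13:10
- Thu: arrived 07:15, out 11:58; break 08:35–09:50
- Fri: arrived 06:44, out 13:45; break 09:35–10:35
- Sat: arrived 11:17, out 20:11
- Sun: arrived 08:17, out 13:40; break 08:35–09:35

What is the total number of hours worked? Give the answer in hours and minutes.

35 h 36 min

Tue: 11:04–18:26 = 7 h 22 min; less 20 min break → 7 h 2 min
Wed: 07:28–13:26 = 5 h 58 min; less 10 min break → 5 h 48 min
Thu: 07:15–11:58 = 4 h 43 min; less 75 min break → 3 h 28 min
Fri: 06:44–13:45 = 7 h 1 min; less 60 min break → 6 h 1 min
Sat: 11:17–20:11 = 8 h 54 min
Sun: 08:17–13:40 = 5 h 23 min; less 60 min break → 4 h 23 min
Total: 7 h 2 min + 5 h 48 min + 3 h 28 min + 6 h 1 min + 8 h 54 min + 4 h 23 min = 35 h 36 min.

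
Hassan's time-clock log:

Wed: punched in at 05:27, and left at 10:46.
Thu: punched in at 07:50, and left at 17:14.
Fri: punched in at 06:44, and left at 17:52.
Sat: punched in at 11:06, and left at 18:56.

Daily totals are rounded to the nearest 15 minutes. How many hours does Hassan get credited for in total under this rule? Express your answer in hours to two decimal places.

Wed: 05:27–10:46 = 5 h 19 min → rounds to 5 h 15 min
Thu: 07:50–17:14 = 9 h 24 min → rounds to 9 h 30 min
Fri: 06:44–17:52 = 11 h 8 min → rounds to 11 h 15 min
Sat: 11:06–18:56 = 7 h 50 min → rounds to 7 h 45 min
Total credited: 33 h 45 min.

33.75 hours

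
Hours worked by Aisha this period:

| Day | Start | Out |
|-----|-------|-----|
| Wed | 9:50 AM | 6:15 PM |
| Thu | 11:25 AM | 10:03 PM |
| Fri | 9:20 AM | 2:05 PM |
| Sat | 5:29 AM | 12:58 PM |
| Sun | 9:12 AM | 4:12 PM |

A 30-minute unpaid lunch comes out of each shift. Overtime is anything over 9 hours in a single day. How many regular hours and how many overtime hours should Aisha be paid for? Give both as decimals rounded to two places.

Wed: 9:50 AM–6:15 PM = 8 h 25 min; less 30 min break → 7 h 55 min
Thu: 11:25 AM–10:03 PM = 10 h 38 min; less 30 min break → 10 h 8 min
Fri: 9:20 AM–2:05 PM = 4 h 45 min; less 30 min break → 4 h 15 min
Sat: 5:29 AM–12:58 PM = 7 h 29 min; less 30 min break → 6 h 59 min
Sun: 9:12 AM–4:12 PM = 7 h 0 min; less 30 min break → 6 h 30 min
Wed reg 7 h 55 min / OT 0 h 0 min; Thu reg 9 h 0 min / OT 1 h 8 min; Fri reg 4 h 15 min / OT 0 h 0 min; Sat reg 6 h 59 min / OT 0 h 0 min; Sun reg 6 h 30 min / OT 0 h 0 min.
Totals: regular 34 h 39 min, overtime 1 h 8 min.

Regular 34.65 hours, overtime 1.13 hours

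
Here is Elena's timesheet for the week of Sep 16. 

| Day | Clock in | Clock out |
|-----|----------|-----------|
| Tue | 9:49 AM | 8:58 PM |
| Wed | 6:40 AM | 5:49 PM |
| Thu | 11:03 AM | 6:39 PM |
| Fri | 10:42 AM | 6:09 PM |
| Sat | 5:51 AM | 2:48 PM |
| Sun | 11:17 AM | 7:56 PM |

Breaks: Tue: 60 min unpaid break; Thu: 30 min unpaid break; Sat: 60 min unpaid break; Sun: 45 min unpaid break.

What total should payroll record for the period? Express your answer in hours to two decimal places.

51.70 hours

Tue: 9:49 AM–8:58 PM = 11 h 9 min; less 60 min break → 10 h 9 min
Wed: 6:40 AM–5:49 PM = 11 h 9 min
Thu: 11:03 AM–6:39 PM = 7 h 36 min; less 30 min break → 7 h 6 min
Fri: 10:42 AM–6:09 PM = 7 h 27 min
Sat: 5:51 AM–2:48 PM = 8 h 57 min; less 60 min break → 7 h 57 min
Sun: 11:17 AM–7:56 PM = 8 h 39 min; less 45 min break → 7 h 54 min
Total: 10 h 9 min + 11 h 9 min + 7 h 6 min + 7 h 27 min + 7 h 57 min + 7 h 54 min = 51 h 42 min.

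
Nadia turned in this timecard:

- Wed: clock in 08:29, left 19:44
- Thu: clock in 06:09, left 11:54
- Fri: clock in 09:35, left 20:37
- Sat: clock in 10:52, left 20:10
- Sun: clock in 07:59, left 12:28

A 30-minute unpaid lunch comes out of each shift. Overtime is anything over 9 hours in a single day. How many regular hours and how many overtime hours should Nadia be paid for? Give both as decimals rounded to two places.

Regular 36.03 hours, overtime 3.28 hours

Wed: 08:29–19:44 = 11 h 15 min; less 30 min break → 10 h 45 min
Thu: 06:09–11:54 = 5 h 45 min; less 30 min break → 5 h 15 min
Fri: 09:35–20:37 = 11 h 2 min; less 30 min break → 10 h 32 min
Sat: 10:52–20:10 = 9 h 18 min; less 30 min break → 8 h 48 min
Sun: 07:59–12:28 = 4 h 29 min; less 30 min break → 3 h 59 min
Wed reg 9 h 0 min / OT 1 h 45 min; Thu reg 5 h 15 min / OT 0 h 0 min; Fri reg 9 h 0 min / OT 1 h 32 min; Sat reg 8 h 48 min / OT 0 h 0 min; Sun reg 3 h 59 min / OT 0 h 0 min.
Totals: regular 36 h 2 min, overtime 3 h 17 min.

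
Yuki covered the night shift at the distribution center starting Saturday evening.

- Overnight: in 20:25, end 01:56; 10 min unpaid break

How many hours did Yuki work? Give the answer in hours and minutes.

5 h 21 min

Overnight: 20:25 → midnight = 3 h 35 min; midnight → 01:56 = 1 h 56 min; span 5 h 31 min; less 10 min break → 5 h 21 min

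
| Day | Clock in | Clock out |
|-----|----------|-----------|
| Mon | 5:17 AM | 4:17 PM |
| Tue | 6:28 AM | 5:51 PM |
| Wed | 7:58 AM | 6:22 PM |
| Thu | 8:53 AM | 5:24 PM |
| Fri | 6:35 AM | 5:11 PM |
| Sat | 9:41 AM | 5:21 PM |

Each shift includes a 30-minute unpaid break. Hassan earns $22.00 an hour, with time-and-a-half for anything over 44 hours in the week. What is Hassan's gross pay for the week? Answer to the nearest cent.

$1382.70

Mon: 5:17 AM–4:17 PM = 11 h 0 min; less 30 min break → 10 h 30 min
Tue: 6:28 AM–5:51 PM = 11 h 23 min; less 30 min break → 10 h 53 min
Wed: 7:58 AM–6:22 PM = 10 h 24 min; less 30 min break → 9 h 54 min
Thu: 8:53 AM–5:24 PM = 8 h 31 min; less 30 min break → 8 h 1 min
Fri: 6:35 AM–5:11 PM = 10 h 36 min; less 30 min break → 10 h 6 min
Sat: 9:41 AM–5:21 PM = 7 h 40 min; less 30 min break → 7 h 10 min
Total worked: 56 h 34 min = 3394 min.
Regular 44 h 0 min = 2640 min at $22.00/h; overtime 12 h 34 min = 754 min at $33.00/h.
Pay = (2640 × $22.00 + 754 × $33.00) ÷ 60 = $1382.70.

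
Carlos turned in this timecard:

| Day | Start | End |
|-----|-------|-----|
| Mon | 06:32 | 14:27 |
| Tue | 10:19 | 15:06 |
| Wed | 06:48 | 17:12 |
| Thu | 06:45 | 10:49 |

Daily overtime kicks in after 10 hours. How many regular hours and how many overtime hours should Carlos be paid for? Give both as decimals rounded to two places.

Mon: 06:32–14:27 = 7 h 55 min
Tue: 10:19–15:06 = 4 h 47 min
Wed: 06:48–17:12 = 10 h 24 min
Thu: 06:45–10:49 = 4 h 4 min
Mon reg 7 h 55 min / OT 0 h 0 min; Tue reg 4 h 47 min / OT 0 h 0 min; Wed reg 10 h 0 min / OT 0 h 24 min; Thu reg 4 h 4 min / OT 0 h 0 min.
Totals: regular 26 h 46 min, overtime 0 h 24 min.

Regular 26.77 hours, overtime 0.40 hours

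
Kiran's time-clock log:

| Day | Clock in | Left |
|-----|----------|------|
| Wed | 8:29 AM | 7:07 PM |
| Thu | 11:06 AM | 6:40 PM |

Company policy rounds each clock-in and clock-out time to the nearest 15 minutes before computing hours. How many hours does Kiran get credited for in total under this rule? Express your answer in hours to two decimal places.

18.25 hours

Wed: in 8:29 AM→8:30 AM, out 7:07 PM→7:00 PM; 10 h 30 min
Thu: in 11:06 AM→11:00 AM, out 6:40 PM→6:45 PM; 7 h 45 min
Total credited: 18 h 15 min.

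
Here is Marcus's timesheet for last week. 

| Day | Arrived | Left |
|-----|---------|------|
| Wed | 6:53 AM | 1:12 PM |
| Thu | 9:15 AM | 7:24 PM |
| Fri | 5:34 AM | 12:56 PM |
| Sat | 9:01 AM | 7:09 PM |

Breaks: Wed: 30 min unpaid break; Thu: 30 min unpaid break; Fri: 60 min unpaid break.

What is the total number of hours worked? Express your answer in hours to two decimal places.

31.97 hours

Wed: 6:53 AM–1:12 PM = 6 h 19 min; less 30 min break → 5 h 49 min
Thu: 9:15 AM–7:24 PM = 10 h 9 min; less 30 min break → 9 h 39 min
Fri: 5:34 AM–12:56 PM = 7 h 22 min; less 60 min break → 6 h 22 min
Sat: 9:01 AM–7:09 PM = 10 h 8 min
Total: 5 h 49 min + 9 h 39 min + 6 h 22 min + 10 h 8 min = 31 h 58 min.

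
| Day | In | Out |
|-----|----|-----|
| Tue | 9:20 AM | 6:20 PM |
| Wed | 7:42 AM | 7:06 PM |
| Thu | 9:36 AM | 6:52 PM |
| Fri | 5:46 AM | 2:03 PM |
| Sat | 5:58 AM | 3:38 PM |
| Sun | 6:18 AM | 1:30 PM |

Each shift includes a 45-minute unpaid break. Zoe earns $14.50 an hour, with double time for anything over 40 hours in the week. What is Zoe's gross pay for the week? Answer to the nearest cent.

$879.18

Tue: 9:20 AM–6:20 PM = 9 h 0 min; less 45 min break → 8 h 15 min
Wed: 7:42 AM–7:06 PM = 11 h 24 min; less 45 min break → 10 h 39 min
Thu: 9:36 AM–6:52 PM = 9 h 16 min; less 45 min break → 8 h 31 min
Fri: 5:46 AM–2:03 PM = 8 h 17 min; less 45 min break → 7 h 32 min
Sat: 5:58 AM–3:38 PM = 9 h 40 min; less 45 min break → 8 h 55 min
Sun: 6:18 AM–1:30 PM = 7 h 12 min; less 45 min break → 6 h 27 min
Total worked: 50 h 19 min = 3019 min.
Regular 40 h 0 min = 2400 min at $14.50/h; overtime 10 h 19 min = 619 min at $29.00/h.
Pay = (2400 × $14.50 + 619 × $29.00) ÷ 60 = $879.18.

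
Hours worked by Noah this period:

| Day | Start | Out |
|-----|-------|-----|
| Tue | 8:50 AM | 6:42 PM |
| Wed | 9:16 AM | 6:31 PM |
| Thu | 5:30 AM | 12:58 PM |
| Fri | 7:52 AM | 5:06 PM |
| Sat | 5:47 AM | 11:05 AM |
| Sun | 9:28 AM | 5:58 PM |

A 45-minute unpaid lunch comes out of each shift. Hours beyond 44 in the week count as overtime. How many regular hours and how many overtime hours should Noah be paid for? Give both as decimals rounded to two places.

Regular 44.00 hours, overtime 1.12 hours

Tue: 8:50 AM–6:42 PM = 9 h 52 min; less 45 min break → 9 h 7 min
Wed: 9:16 AM–6:31 PM = 9 h 15 min; less 45 min break → 8 h 30 min
Thu: 5:30 AM–12:58 PM = 7 h 28 min; less 45 min break → 6 h 43 min
Fri: 7:52 AM–5:06 PM = 9 h 14 min; less 45 min break → 8 h 29 min
Sat: 5:47 AM–11:05 AM = 5 h 18 min; less 45 min break → 4 h 33 min
Sun: 9:28 AM–5:58 PM = 8 h 30 min; less 45 min break → 7 h 45 min
Total worked: 45 h 7 min = 45.12 h.
Threshold 44 h → overtime 1 h 7 min, regular 44 h 0 min.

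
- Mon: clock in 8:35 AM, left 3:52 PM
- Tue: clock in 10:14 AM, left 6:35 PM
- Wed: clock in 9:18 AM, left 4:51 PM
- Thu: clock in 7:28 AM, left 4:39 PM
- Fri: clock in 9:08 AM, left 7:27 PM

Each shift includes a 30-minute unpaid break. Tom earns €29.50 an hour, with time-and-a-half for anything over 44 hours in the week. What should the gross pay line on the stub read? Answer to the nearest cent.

€1185.41

Mon: 8:35 AM–3:52 PM = 7 h 17 min; less 30 min break → 6 h 47 min
Tue: 10:14 AM–6:35 PM = 8 h 21 min; less 30 min break → 7 h 51 min
Wed: 9:18 AM–4:51 PM = 7 h 33 min; less 30 min break → 7 h 3 min
Thu: 7:28 AM–4:39 PM = 9 h 11 min; less 30 min break → 8 h 41 min
Fri: 9:08 AM–7:27 PM = 10 h 19 min; less 30 min break → 9 h 49 min
Total worked: 40 h 11 min = 2411 min.
Regular 40 h 11 min = 2411 min at €29.50/h; overtime 0 h 0 min = 0 min at €44.25/h.
Pay = (2411 × €29.50 + 0 × €44.25) ÷ 60 = €1185.41.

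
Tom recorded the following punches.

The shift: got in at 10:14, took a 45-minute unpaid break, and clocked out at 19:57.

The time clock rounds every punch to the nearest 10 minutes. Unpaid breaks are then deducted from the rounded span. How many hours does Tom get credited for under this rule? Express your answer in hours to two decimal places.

The shift: in 10:14→10:10, out 19:57→20:00; 9 h 50 min − 45 min = 9 h 5 min

9.08 hours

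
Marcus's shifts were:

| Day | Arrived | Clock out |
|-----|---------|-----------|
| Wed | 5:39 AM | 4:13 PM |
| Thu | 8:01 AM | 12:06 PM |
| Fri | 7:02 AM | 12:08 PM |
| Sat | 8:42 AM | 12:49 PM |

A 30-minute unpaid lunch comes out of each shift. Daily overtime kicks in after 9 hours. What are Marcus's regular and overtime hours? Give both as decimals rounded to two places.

Wed: 5:39 AM–4:13 PM = 10 h 34 min; less 30 min break → 10 h 4 min
Thu: 8:01 AM–12:06 PM = 4 h 5 min; less 30 min break → 3 h 35 min
Fri: 7:02 AM–12:08 PM = 5 h 6 min; less 30 min break → 4 h 36 min
Sat: 8:42 AM–12:49 PM = 4 h 7 min; less 30 min break → 3 h 37 min
Wed reg 9 h 0 min / OT 1 h 4 min; Thu reg 3 h 35 min / OT 0 h 0 min; Fri reg 4 h 36 min / OT 0 h 0 min; Sat reg 3 h 37 min / OT 0 h 0 min.
Totals: regular 20 h 48 min, overtime 1 h 4 min.

Regular 20.80 hours, overtime 1.07 hours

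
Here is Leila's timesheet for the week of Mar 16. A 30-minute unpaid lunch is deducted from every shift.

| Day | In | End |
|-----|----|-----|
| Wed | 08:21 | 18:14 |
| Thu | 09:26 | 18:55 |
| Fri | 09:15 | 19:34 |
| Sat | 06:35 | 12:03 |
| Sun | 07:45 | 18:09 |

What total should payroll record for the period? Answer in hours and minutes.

Wed: 08:21–18:14 = 9 h 53 min; less 30 min break → 9 h 23 min
Thu: 09:26–18:55 = 9 h 29 min; less 30 min break → 8 h 59 min
Fri: 09:15–19:34 = 10 h 19 min; less 30 min break → 9 h 49 min
Sat: 06:35–12:03 = 5 h 28 min; less 30 min break → 4 h 58 min
Sun: 07:45–18:09 = 10 h 24 min; less 30 min break → 9 h 54 min
Total: 9 h 23 min + 8 h 59 min + 9 h 49 min + 4 h 58 min + 9 h 54 min = 43 h 3 min.

43 h 3 min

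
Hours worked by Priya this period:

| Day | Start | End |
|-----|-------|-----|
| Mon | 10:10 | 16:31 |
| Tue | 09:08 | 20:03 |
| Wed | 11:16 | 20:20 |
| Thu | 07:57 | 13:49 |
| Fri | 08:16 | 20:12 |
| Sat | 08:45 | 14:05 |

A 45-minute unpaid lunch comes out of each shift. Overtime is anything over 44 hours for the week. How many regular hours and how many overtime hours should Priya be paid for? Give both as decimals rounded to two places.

Mon: 10:10–16:31 = 6 h 21 min; less 45 min break → 5 h 36 min
Tue: 09:08–20:03 = 10 h 55 min; less 45 min break → 10 h 10 min
Wed: 11:16–20:20 = 9 h 4 min; less 45 min break → 8 h 19 min
Thu: 07:57–13:49 = 5 h 52 min; less 45 min break → 5 h 7 min
Fri: 08:16–20:12 = 11 h 56 min; less 45 min break → 11 h 11 min
Sat: 08:45–14:05 = 5 h 20 min; less 45 min break → 4 h 35 min
Total worked: 44 h 58 min = 44.97 h.
Threshold 44 h → overtime 0 h 58 min, regular 44 h 0 min.

Regular 44.00 hours, overtime 0.97 hours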